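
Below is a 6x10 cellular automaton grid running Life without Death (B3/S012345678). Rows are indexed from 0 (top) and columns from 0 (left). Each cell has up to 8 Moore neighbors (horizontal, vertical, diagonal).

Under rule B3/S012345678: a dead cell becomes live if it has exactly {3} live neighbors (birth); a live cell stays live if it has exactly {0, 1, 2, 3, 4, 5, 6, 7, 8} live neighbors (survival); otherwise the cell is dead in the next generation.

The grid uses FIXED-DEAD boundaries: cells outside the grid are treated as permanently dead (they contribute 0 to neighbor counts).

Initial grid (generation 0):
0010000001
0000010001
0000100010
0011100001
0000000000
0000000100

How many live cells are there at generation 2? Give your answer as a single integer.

Answer: 21

Derivation:
Simulating step by step:
Generation 0 (given above): 11 live cells
Generation 1: 15 live cells
0010000001
0000010011
0000110011
0011100001
0001000000
0000000100
Generation 2: 21 live cells
0010000011
0000110011
0000110011
0011110011
0011100000
0000000100
Population at generation 2: 21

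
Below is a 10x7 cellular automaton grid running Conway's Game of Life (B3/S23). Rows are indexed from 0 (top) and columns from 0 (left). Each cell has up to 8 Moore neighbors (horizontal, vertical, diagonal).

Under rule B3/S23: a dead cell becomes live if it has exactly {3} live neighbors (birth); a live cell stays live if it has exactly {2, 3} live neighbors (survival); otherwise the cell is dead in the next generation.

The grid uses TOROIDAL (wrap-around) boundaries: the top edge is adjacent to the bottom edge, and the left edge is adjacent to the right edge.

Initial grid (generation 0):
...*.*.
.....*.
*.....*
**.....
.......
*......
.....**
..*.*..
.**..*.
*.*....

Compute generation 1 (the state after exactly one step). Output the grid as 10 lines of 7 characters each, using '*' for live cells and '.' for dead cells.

Simulating step by step:
Generation 0 (given above): 17 live cells
Generation 1: 25 live cells
(generation 1 grid is the final answer)

Answer: ....*.*
....**.
**....*
**....*
**.....
......*
.....**
.****.*
..*....
..***.*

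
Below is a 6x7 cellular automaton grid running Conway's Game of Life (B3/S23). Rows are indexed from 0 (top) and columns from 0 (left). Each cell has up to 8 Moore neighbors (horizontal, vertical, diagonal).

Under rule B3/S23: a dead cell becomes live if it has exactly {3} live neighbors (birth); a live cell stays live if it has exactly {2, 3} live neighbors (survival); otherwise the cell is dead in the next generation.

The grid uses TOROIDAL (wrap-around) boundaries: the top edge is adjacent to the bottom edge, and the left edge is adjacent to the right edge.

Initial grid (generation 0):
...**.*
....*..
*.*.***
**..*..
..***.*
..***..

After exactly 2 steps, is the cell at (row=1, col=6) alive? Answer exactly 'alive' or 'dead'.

Answer: alive

Derivation:
Simulating step by step:
Generation 0 (given above): 19 live cells
Generation 1: 6 live cells
..*....
*......
*...*.*
.......
*......
.......
Generation 2: 7 live cells
.......
**....*
*.....*
*.....*
.......
.......

Cell (1,6) at generation 2: 1 -> alive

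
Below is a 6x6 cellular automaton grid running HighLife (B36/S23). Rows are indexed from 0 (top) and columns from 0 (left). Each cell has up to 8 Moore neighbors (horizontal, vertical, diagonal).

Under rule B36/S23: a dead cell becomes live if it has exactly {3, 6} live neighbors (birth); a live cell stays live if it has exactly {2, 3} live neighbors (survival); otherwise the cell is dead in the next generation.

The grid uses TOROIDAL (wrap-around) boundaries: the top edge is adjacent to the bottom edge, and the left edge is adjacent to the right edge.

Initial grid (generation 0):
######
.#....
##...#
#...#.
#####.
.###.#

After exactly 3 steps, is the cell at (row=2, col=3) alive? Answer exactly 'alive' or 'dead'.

Answer: alive

Derivation:
Simulating step by step:
Generation 0 (given above): 21 live cells
Generation 1: 7 live cells
.....#
...#..
.#...#
.#..##
......
......
Generation 2: 6 live cells
......
#...#.
..#..#
....##
......
......
Generation 3: 5 live cells
......
.....#
#..#..
....##
......
......

Cell (2,3) at generation 3: 1 -> alive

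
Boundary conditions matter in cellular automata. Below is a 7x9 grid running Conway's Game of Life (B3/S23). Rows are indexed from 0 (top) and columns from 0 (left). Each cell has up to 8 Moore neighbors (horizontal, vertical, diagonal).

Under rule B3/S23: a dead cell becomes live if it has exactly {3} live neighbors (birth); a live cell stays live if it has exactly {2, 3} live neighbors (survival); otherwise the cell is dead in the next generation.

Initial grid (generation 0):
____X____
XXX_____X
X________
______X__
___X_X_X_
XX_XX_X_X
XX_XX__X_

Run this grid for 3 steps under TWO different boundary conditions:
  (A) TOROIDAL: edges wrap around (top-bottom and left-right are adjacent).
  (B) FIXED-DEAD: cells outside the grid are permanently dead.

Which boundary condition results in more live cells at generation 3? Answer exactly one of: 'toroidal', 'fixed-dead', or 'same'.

Under TOROIDAL boundary, generation 3:
_________
_XX_____X
_XX____XX
______X__
__X__X_XX
_XX___XXX
X________
Population = 18

Under FIXED-DEAD boundary, generation 3:
XX_______
__X______
XX_______
X_X___X__
_X____XX_
X__XX___X
XX___XXX_
Population = 20

Comparison: toroidal=18, fixed-dead=20 -> fixed-dead

Answer: fixed-dead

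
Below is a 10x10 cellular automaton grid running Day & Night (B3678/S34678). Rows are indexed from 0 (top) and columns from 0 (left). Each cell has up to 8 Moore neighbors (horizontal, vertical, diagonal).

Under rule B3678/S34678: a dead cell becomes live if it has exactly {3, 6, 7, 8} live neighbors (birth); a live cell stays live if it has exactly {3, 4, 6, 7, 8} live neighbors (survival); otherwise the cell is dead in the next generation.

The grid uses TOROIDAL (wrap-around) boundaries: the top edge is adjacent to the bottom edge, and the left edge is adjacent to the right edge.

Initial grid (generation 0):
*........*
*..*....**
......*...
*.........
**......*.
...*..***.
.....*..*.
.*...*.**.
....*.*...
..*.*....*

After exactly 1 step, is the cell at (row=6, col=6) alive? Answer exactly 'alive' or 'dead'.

Simulating step by step:
Generation 0 (given above): 26 live cells
Generation 1: 23 live cells
**.*......
*........*
*.........
.*.......*
..........
.......**.
....*..***
....**.*..
...*...**.
*..*.*....

Cell (6,6) at generation 1: 0 -> dead

Answer: dead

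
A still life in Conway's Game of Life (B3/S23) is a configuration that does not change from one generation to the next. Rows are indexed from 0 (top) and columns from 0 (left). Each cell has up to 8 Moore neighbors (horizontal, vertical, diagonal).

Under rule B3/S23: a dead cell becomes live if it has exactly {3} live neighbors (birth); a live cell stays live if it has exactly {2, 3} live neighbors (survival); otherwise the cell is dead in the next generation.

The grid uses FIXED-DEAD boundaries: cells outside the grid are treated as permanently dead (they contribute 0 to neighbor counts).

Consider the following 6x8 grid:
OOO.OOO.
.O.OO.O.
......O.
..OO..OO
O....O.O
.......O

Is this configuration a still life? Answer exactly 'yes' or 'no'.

Answer: no

Derivation:
Compute generation 1 and compare to generation 0 (given above):
Generation 1:
OOO.O.O.
OO.OO.OO
....O.O.
.....O.O
.......O
......O.
Cell (0,5) differs: gen0=1 vs gen1=0 -> NOT a still life.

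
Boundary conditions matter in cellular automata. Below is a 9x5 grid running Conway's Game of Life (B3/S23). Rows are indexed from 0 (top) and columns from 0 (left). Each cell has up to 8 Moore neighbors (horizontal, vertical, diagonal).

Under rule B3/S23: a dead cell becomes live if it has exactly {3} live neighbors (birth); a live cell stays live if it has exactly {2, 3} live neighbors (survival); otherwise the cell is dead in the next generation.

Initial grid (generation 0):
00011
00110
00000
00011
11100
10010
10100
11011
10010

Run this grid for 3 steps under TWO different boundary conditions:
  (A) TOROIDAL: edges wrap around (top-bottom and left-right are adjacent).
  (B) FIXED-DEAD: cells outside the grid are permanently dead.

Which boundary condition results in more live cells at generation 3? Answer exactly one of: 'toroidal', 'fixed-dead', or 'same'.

Under TOROIDAL boundary, generation 3:
00110
00100
00000
00000
00001
10100
11100
00100
00110
Population = 12

Under FIXED-DEAD boundary, generation 3:
00000
00010
00000
00011
11011
10001
10010
10100
11000
Population = 15

Comparison: toroidal=12, fixed-dead=15 -> fixed-dead

Answer: fixed-dead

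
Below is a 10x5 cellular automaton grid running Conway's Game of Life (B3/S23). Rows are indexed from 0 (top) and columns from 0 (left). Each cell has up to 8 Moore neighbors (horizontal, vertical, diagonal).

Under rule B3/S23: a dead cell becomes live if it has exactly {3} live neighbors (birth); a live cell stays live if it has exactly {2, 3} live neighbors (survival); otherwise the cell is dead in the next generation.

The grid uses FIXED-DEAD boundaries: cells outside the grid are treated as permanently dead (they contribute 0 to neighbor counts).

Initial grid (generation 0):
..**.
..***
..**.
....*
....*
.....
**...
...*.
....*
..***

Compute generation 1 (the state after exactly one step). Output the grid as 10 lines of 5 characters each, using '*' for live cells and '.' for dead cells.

Simulating step by step:
Generation 0 (given above): 16 live cells
Generation 1: 10 live cells
(generation 1 grid is the final answer)

Answer: ..*.*
.*..*
..*..
....*
.....
.....
.....
.....
..*.*
...**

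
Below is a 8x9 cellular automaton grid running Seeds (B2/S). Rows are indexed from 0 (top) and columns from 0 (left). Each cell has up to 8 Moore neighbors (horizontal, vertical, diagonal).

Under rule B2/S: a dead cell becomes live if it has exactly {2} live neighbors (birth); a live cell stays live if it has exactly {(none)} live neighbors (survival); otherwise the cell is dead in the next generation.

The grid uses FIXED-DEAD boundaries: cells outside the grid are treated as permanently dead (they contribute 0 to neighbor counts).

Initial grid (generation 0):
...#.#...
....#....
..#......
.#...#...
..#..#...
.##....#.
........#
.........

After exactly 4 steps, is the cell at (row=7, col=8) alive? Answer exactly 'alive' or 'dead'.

Simulating step by step:
Generation 0 (given above): 12 live cells
Generation 1: 18 live cells
.........
..#..#...
.#.###...
...##.#..
#..##....
...#..#.#
.##....#.
.........
Generation 2: 12 live cells
.........
.#....#..
.........
##.......
......#..
#....#...
...#..#.#
.##......
Generation 3: 9 live cells
.........
.........
..#......
.........
.....#...
....#....
#...##.#.
...#...#.
Generation 4: 5 live cells
.........
.........
.........
.........
....#....
...#.....
........#
.....#..#

Cell (7,8) at generation 4: 1 -> alive

Answer: alive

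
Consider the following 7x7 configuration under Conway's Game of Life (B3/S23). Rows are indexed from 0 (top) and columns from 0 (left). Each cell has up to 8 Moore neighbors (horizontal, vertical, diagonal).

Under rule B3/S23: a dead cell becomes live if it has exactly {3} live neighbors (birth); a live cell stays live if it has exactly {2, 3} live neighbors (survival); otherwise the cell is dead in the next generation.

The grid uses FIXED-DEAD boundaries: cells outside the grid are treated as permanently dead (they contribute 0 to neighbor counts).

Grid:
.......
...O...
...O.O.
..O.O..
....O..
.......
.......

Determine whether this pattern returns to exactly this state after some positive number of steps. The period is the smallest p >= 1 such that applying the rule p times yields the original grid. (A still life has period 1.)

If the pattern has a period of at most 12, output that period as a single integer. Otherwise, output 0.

Answer: 2

Derivation:
Simulating and comparing each generation to the original:
Gen 0 (original, given above): 6 live cells
Gen 1: 6 live cells, differs from original
Gen 2: 6 live cells, MATCHES original -> period = 2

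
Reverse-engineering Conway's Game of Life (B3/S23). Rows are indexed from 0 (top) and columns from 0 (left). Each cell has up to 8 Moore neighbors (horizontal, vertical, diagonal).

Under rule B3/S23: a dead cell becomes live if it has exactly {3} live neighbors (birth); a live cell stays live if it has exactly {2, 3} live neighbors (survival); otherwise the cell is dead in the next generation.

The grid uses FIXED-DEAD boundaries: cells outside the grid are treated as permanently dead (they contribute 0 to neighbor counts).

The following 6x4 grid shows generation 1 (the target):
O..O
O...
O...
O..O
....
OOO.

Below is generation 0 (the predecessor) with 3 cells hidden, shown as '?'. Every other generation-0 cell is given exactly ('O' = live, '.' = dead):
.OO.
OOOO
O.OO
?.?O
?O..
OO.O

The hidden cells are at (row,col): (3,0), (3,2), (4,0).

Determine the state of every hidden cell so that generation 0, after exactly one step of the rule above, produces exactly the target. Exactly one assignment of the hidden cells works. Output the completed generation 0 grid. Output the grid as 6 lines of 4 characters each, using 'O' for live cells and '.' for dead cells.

Hidden generation-0 cells (in order): (3,0), (3,2), (4,0).
A hidden cell only influences target cells in its own 3x3 neighborhood. Try each of the 2^3 = 8 assignments, step the completed generation 0 forward once under B3/S23, and compare with the target:
  (3,0)=. (3,2)=. (4,0)=. -> step gives (3,0)='.' but target has 'O' -> reject
  (3,0)=. (3,2)=. (4,0)=O -> step gives (4,0)='O' but target has '.' -> reject
  (3,0)=. (3,2)=O (4,0)=. -> step gives (3,0)='.' but target has 'O' -> reject
  (3,0)=. (3,2)=O (4,0)=O -> step gives (4,0)='O' but target has '.' -> reject
  (3,0)=O (3,2)=. (4,0)=. -> step gives (4,1)='O' but target has '.' -> reject
  (3,0)=O (3,2)=. (4,0)=O -> step reproduces the target at every cell -> ACCEPT
  (3,0)=O (3,2)=O (4,0)=. -> step gives (4,3)='O' but target has '.' -> reject
  (3,0)=O (3,2)=O (4,0)=O -> step gives (4,3)='O' but target has '.' -> reject
Unique solution: (3,0)=live, (3,2)=dead, (4,0)=live.
Check: live-neighbor counts of every cell in the completed generation 0:
3443
3664
3654
3542
4442
3330
Applying B3/S23 to generation 0 with these counts gives:
O..O
O...
O...
O..O
....
OOO.
which matches the target exactly.

Answer: .OO.
OOOO
O.OO
O..O
OO..
OO.O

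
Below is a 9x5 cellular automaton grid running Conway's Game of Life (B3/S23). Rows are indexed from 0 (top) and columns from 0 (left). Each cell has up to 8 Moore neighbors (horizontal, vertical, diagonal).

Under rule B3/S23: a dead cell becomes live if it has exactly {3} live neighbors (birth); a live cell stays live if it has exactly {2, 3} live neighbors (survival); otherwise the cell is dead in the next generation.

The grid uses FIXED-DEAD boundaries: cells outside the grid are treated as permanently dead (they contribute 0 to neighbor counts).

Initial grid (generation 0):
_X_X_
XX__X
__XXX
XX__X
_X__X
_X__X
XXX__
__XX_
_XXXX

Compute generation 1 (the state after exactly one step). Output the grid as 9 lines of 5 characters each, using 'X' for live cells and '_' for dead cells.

Answer: XXX__
XX__X
__X_X
XX__X
_XXXX
___X_
X____
X___X
_X__X

Derivation:
Simulating step by step:
Generation 0 (given above): 24 live cells
Generation 1: 21 live cells
(generation 1 grid is the final answer)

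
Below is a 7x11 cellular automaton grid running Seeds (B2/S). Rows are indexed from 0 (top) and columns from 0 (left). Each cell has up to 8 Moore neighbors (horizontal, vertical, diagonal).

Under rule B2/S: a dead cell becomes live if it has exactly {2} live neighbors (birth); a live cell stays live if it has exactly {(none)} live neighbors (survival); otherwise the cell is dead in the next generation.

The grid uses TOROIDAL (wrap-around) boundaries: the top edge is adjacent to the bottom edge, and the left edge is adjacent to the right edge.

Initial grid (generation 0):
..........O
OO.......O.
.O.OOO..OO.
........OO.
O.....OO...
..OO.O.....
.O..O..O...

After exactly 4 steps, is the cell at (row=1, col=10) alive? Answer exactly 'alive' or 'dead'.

Simulating step by step:
Generation 0 (given above): 21 live cells
Generation 1: 22 live cells
..O.....OO.
...O.O.....
.......O...
OOOO.......
.OOOOO...OO
O.......O..
O....OO....
Generation 2: 17 live cells
.O.O...O..O
..O.O.OO.O.
O.....O....
.....OO.OO.
........O..
.......O...
...........
Generation 3: 15 live cells
O...OO...O.
...........
.O.OO......
..........O
.....O.....
........O..
O.O...OOO..
Generation 4: 17 live cells
...O.......
OOO.......O
O.O........
O.OO.O.....
.........O.
.O...O...O.
...OO......

Cell (1,10) at generation 4: 1 -> alive

Answer: alive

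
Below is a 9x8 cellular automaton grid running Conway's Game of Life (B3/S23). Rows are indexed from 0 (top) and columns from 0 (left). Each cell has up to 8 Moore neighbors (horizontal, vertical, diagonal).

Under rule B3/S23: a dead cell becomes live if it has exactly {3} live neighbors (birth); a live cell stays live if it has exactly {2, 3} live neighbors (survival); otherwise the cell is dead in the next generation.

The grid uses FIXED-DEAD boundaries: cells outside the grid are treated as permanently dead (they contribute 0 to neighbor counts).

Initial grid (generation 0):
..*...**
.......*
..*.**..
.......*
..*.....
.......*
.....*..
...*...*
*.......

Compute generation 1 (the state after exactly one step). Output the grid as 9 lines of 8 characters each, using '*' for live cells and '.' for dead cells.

Simulating step by step:
Generation 0 (given above): 14 live cells
Generation 1: 8 live cells
(generation 1 grid is the final answer)

Answer: ......**
...*.*.*
......*.
...*....
........
........
......*.
........
........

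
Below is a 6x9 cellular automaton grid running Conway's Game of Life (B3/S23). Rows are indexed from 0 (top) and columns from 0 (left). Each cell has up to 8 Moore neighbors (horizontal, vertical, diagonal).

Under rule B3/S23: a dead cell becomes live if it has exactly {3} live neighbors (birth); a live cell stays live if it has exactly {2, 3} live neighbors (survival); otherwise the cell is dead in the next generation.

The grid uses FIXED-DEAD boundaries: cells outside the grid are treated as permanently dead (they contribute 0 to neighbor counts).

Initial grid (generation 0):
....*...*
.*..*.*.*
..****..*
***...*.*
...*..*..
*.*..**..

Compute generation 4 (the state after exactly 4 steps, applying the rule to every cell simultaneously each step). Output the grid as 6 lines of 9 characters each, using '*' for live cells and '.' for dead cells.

Simulating step by step:
Generation 0 (given above): 22 live cells
Generation 1: 15 live cells
.....*.*.
..*.....*
*...*.*.*
.*....*..
*..*..*..
.....**..
Generation 2: 12 live cells
.........
.....**.*
.*...*...
**....*..
......**.
.....**..
Generation 3: 15 live cells
.........
.....**..
**...*.*.
**...***.
.......*.
.....***.
Generation 4: 14 live cells
(generation 4 grid is the final answer)

Answer: .........
.....**..
**..*..*.
**...*.**
........*
......**.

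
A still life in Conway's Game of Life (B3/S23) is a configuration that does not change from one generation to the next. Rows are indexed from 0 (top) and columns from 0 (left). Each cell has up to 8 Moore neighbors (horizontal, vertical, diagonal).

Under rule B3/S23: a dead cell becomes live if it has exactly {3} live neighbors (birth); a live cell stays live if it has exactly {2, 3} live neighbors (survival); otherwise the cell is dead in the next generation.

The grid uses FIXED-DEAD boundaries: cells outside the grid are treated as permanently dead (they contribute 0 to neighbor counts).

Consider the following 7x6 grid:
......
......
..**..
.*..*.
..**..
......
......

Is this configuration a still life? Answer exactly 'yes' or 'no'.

Compute generation 1 and compare to generation 0 (given above):
Generation 1:
......
......
..**..
.*..*.
..**..
......
......
The grids are IDENTICAL -> still life.

Answer: yes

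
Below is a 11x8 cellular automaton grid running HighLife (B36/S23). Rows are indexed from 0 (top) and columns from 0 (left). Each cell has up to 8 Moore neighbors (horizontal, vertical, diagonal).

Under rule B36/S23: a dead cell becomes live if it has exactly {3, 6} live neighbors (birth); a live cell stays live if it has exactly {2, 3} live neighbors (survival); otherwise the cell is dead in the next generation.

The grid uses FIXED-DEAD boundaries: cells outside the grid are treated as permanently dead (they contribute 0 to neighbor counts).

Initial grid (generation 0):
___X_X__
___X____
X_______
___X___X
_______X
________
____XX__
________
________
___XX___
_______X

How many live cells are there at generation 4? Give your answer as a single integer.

Answer: 0

Derivation:
Simulating step by step:
Generation 0 (given above): 12 live cells
Generation 1: 2 live cells
____X___
____X___
________
________
________
________
________
________
________
________
________
Generation 2: 0 live cells
________
________
________
________
________
________
________
________
________
________
________
Generation 3: 0 live cells
________
________
________
________
________
________
________
________
________
________
________
Generation 4: 0 live cells
________
________
________
________
________
________
________
________
________
________
________
Population at generation 4: 0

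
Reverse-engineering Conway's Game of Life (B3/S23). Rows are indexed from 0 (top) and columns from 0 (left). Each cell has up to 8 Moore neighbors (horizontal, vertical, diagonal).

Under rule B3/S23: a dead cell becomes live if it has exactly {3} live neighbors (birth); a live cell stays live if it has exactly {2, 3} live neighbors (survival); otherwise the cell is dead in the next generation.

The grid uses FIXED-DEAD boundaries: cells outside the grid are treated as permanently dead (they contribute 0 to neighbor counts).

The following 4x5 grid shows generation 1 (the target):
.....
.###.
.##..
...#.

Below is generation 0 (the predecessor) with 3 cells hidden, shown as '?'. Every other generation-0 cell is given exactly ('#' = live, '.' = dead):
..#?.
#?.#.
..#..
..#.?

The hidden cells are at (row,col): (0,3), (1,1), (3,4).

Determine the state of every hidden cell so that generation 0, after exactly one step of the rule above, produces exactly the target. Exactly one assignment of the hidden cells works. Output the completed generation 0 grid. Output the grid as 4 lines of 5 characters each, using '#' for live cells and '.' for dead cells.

Hidden generation-0 cells (in order): (0,3), (1,1), (3,4).
A hidden cell only influences target cells in its own 3x3 neighborhood. Try each of the 2^3 = 8 assignments, step the completed generation 0 forward once under B3/S23, and compare with the target:
  (0,3)=. (1,1)=. (3,4)=. -> step gives (2,3)='#' but target has '.' -> reject
  (0,3)=. (1,1)=. (3,4)=# -> step reproduces the target at every cell -> ACCEPT
  (0,3)=. (1,1)=# (3,4)=. -> step gives (0,1)='#' but target has '.' -> reject
  (0,3)=. (1,1)=# (3,4)=# -> step gives (0,1)='#' but target has '.' -> reject
  (0,3)=# (1,1)=. (3,4)=. -> step gives (0,2)='#' but target has '.' -> reject
  (0,3)=# (1,1)=. (3,4)=# -> step gives (0,2)='#' but target has '.' -> reject
  (0,3)=# (1,1)=# (3,4)=. -> step gives (0,1)='#' but target has '.' -> reject
  (0,3)=# (1,1)=# (3,4)=# -> step gives (0,1)='#' but target has '.' -> reject
Unique solution: (0,3)=dead, (1,1)=dead, (3,4)=live.
Check: live-neighbor counts of every cell in the completed generation 0:
12121
03321
13242
02130
Applying B3/S23 to generation 0 with these counts gives:
.....
.###.
.##..
...#.
which matches the target exactly.

Answer: ..#..
#..#.
..#..
..#.#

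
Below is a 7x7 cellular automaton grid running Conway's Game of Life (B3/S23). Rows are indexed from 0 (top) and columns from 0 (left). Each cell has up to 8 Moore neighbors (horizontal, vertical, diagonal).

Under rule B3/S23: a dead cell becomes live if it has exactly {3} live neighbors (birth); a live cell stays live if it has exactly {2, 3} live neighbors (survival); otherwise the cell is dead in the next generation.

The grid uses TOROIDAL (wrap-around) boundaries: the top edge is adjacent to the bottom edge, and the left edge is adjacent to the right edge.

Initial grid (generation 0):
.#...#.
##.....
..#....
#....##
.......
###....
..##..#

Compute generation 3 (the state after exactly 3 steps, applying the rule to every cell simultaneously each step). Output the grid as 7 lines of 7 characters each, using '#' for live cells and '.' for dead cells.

Answer: .#....#
..#...#
#.#....
..#....
#..#...
...#..#
...#..#

Derivation:
Simulating step by step:
Generation 0 (given above): 14 live cells
Generation 1: 12 live cells
.#....#
###....
.......
......#
.......
####...
...#..#
Generation 2: 16 live cells
.#....#
###....
##.....
.......
###....
####...
...#..#
Generation 3: 13 live cells
(generation 3 grid is the final answer)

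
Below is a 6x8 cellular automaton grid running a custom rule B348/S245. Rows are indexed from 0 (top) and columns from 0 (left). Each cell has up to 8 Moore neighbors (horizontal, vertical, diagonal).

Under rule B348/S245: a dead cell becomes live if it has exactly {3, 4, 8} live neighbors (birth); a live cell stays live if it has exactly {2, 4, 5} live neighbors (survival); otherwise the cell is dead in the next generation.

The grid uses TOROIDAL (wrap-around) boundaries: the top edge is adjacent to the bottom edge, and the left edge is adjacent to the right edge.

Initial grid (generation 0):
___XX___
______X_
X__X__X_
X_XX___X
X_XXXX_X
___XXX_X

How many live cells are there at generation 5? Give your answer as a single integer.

Answer: 23

Derivation:
Simulating step by step:
Generation 0 (given above): 20 live cells
Generation 1: 27 live cells
____XXX_
___XXX_X
XXXX__X_
X_XX_XXX
XXX____X
X_X__XXX
Generation 2: 30 live cells
X__XX___
XXXXXX__
XXXX__X_
_X_XXXX_
__XXXX__
X_XXXXXX
Generation 3: 19 live cells
X_____X_
X___X__X
X______X
XX___X_X
XXX____X
XXX__X__
Generation 4: 19 live cells
X____XX_
XX____XX
_X____XX
_XX___XX
__X___XX
X_____X_
Generation 5: 23 live cells
XX____X_
X____XX_
_XX__XX_
_____XXX
XXX__XXX
XX___XX_
Population at generation 5: 23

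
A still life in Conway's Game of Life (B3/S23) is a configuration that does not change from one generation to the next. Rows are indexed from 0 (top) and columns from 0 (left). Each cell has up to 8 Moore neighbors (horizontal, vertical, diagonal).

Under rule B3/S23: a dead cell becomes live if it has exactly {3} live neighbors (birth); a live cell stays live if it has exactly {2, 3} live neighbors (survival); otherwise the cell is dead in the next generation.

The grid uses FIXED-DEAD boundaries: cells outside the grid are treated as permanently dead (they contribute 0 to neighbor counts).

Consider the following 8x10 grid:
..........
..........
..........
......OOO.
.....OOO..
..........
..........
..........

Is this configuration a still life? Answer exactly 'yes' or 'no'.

Compute generation 1 and compare to generation 0 (given above):
Generation 1:
..........
..........
.......O..
.....O..O.
.....O..O.
......O...
..........
..........
Cell (2,7) differs: gen0=0 vs gen1=1 -> NOT a still life.

Answer: no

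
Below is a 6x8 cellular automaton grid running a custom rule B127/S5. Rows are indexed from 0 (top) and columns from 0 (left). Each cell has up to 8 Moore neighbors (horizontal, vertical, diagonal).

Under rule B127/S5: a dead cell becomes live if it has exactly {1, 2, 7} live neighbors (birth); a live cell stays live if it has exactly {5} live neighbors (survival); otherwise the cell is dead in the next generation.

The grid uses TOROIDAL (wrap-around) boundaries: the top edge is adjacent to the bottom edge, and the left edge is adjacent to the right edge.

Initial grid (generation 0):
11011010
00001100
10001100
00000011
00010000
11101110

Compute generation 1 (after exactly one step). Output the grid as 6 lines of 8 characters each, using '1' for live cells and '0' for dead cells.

Simulating step by step:
Generation 0 (given above): 19 live cells
Generation 1: 11 live cells
(generation 1 grid is the final answer)

Answer: 00001100
00101100
01010000
11110000
00000000
00000000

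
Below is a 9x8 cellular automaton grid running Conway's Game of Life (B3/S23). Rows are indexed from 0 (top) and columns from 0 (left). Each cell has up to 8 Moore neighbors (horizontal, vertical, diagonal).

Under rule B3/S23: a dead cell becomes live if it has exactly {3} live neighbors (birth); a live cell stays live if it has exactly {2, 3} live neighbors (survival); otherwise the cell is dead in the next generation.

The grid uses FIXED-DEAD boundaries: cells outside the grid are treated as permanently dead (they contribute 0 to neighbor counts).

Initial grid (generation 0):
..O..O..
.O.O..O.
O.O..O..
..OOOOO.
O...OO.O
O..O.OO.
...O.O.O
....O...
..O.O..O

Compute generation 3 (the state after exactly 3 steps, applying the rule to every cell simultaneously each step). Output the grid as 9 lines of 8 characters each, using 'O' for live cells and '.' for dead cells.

Simulating step by step:
Generation 0 (given above): 28 live cells
Generation 1: 18 live cells
..O.....
.O.OOOO.
........
..O.....
.OO....O
...O...O
...O.O..
....OOO.
...O....
Generation 2: 27 live cells
..OOOO..
..OOOO..
..OOOO..
.OO.....
.OOO....
...OO.O.
...O.O..
...O.OO.
....OO..
Generation 3: 15 live cells
(generation 3 grid is the final answer)

Answer: ..O..O..
.O....O.
.....O..
........
.O..O...
.....O..
..OO....
...O..O.
....OOO.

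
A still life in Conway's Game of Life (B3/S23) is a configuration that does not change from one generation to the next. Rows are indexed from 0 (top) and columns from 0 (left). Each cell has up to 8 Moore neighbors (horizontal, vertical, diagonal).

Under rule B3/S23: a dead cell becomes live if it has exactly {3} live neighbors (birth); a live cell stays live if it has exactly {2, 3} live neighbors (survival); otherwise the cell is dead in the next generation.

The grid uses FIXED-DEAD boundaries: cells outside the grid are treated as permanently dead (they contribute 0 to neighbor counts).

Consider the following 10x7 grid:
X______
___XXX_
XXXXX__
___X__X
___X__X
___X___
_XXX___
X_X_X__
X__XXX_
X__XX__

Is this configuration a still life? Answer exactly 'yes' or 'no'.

Answer: no

Derivation:
Compute generation 1 and compare to generation 0 (given above):
Generation 1:
____X__
X____X_
_X_____
_X___X_
__XXX__
___XX__
_X__X__
X____X_
X_X__X_
___X_X_
Cell (0,0) differs: gen0=1 vs gen1=0 -> NOT a still life.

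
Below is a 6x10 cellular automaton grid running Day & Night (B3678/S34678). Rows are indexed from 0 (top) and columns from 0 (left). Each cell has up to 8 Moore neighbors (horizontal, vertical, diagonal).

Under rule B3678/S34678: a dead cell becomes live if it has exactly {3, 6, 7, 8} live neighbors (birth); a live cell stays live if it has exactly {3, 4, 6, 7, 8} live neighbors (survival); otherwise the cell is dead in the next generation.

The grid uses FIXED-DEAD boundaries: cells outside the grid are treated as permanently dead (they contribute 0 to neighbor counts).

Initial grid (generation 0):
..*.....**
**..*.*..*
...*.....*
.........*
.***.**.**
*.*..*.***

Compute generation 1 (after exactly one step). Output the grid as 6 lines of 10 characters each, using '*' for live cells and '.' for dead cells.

Answer: .*........
..**.....*
........*.
...**....*
.**.*.*..*
..***..***

Derivation:
Simulating step by step:
Generation 0 (given above): 24 live cells
Generation 1: 19 live cells
(generation 1 grid is the final answer)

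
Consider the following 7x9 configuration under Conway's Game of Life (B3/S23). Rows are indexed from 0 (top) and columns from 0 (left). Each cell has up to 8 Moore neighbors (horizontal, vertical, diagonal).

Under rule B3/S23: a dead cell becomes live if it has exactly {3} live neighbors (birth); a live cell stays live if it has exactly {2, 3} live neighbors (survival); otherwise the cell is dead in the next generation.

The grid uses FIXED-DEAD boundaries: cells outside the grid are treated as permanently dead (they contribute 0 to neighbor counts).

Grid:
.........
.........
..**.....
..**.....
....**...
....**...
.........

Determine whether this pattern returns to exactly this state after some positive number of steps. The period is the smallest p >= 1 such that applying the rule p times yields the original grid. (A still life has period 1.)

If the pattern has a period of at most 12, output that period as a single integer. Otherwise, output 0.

Simulating and comparing each generation to the original:
Gen 0 (original, given above): 8 live cells
Gen 1: 6 live cells, differs from original
Gen 2: 8 live cells, MATCHES original -> period = 2

Answer: 2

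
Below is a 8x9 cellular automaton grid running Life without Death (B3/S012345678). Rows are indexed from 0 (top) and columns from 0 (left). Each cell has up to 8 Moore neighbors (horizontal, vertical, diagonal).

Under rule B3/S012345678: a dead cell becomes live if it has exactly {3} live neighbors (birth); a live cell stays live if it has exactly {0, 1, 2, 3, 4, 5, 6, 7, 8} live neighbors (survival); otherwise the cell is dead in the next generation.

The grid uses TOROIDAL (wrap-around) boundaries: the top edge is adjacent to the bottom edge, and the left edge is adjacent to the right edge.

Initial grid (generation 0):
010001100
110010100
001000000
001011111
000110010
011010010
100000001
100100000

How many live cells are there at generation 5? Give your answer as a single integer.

Answer: 48

Derivation:
Simulating step by step:
Generation 0 (given above): 25 live cells
Generation 1: 37 live cells
011011100
111010100
101010001
001011111
010110010
111010010
101100001
110100001
Generation 2: 45 live cells
011011111
111010111
101010001
001011111
010110010
111010010
101110011
110101011
Generation 3: 48 live cells
011011111
111010111
101010001
001011111
010110010
111011110
101111011
110101011
Generation 4: 48 live cells
011011111
111010111
101010001
001011111
010110010
111011110
101111011
110101011
Generation 5: 48 live cells
011011111
111010111
101010001
001011111
010110010
111011110
101111011
110101011
Population at generation 5: 48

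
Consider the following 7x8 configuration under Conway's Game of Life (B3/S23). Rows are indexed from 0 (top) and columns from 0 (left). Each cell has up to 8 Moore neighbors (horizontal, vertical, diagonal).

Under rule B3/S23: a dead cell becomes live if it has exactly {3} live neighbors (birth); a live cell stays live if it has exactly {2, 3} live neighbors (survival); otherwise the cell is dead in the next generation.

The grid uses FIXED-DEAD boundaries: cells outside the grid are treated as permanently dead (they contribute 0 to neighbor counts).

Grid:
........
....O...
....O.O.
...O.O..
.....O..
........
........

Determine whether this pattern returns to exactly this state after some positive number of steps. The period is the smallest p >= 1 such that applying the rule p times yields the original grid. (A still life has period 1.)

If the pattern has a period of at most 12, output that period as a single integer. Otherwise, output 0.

Simulating and comparing each generation to the original:
Gen 0 (original, given above): 6 live cells
Gen 1: 6 live cells, differs from original
Gen 2: 6 live cells, MATCHES original -> period = 2

Answer: 2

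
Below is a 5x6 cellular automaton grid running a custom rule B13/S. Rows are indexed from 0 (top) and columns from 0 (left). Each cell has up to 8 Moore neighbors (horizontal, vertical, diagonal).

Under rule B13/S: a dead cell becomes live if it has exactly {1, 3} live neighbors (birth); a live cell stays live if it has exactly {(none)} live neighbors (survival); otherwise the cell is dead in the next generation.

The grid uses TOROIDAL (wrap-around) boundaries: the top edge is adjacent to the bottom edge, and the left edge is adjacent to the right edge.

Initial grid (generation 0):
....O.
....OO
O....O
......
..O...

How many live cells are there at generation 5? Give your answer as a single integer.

Answer: 14

Derivation:
Simulating step by step:
Generation 0 (given above): 6 live cells
Generation 1: 16 live cells
OOOO.O
OO....
.O.OO.
..OOO.
.O..OO
Generation 2: 4 live cells
......
......
O....O
OO....
......
Generation 3: 10 live cells
......
.O..O.
.OO.O.
..O.OO
..O..O
Generation 4: 6 live cells
......
..OO..
O.....
O.....
...OO.
Generation 5: 14 live cells
.OO.OO
O...OO
.O..O.
..O..O
OOO...
Population at generation 5: 14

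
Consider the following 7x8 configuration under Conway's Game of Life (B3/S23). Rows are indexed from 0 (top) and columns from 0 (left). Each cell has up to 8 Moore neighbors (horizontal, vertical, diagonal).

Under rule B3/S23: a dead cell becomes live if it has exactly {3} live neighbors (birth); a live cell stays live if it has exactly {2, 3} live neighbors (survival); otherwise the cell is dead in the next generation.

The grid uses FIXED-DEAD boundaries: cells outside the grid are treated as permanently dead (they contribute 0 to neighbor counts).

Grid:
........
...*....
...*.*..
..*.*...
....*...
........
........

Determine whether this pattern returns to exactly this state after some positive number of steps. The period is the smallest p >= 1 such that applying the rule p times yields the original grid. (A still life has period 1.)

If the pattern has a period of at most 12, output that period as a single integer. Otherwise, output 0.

Simulating and comparing each generation to the original:
Gen 0 (original, given above): 6 live cells
Gen 1: 6 live cells, differs from original
Gen 2: 6 live cells, MATCHES original -> period = 2

Answer: 2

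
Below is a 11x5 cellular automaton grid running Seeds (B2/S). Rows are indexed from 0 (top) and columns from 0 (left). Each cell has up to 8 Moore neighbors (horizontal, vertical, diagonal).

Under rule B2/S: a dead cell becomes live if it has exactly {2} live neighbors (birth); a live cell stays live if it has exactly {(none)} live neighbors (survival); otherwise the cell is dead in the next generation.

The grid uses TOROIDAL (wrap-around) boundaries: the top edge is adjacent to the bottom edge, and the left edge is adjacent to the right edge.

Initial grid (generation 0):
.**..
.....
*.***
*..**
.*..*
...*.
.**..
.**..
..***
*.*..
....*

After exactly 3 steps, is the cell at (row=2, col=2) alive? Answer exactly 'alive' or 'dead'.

Answer: dead

Derivation:
Simulating step by step:
Generation 0 (given above): 22 live cells
Generation 1: 5 live cells
*..*.
.....
.....
.....
.....
....*
*....
....*
.....
.....
.....
Generation 2: 6 live cells
....*
....*
.....
.....
.....
*....
...*.
*....
.....
.....
....*
Generation 3: 8 live cells
.....
*..*.
.....
.....
.....
....*
**...
....*
.....
.....
*..*.

Cell (2,2) at generation 3: 0 -> dead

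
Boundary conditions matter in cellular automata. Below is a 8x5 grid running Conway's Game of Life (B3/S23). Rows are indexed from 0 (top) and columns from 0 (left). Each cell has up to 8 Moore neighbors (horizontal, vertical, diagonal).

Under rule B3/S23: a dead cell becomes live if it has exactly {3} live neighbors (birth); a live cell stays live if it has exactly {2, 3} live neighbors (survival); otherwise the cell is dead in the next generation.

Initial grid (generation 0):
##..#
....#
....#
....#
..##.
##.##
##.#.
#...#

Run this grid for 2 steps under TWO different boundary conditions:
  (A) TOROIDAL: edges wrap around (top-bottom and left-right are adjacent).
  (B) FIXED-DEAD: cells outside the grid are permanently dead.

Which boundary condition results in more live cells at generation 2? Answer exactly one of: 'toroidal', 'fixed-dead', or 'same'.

Answer: fixed-dead

Derivation:
Under TOROIDAL boundary, generation 2:
.....
.....
#....
.##.#
.....
..#..
..##.
...##
Population = 9

Under FIXED-DEAD boundary, generation 2:
.....
...##
.....
..#.#
.#.#.
.###.
##...
.....
Population = 11

Comparison: toroidal=9, fixed-dead=11 -> fixed-dead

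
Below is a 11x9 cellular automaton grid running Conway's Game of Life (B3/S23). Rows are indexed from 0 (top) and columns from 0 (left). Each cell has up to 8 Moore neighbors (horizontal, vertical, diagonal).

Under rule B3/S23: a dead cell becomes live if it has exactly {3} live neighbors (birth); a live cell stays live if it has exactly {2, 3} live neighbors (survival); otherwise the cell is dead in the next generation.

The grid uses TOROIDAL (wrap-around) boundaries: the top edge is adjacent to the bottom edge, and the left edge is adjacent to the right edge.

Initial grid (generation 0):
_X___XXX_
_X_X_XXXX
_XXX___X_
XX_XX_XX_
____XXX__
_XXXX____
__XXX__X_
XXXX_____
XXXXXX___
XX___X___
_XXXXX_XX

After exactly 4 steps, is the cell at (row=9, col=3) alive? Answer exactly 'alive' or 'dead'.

Answer: dead

Derivation:
Simulating step by step:
Generation 0 (given above): 51 live cells
Generation 1: 23 live cells
_X_______
_X_X_X__X
_________
XX_____XX
X_____XX_
_X____X__
X________
X____X__X
_____X__X
_________
___X___XX
Generation 2: 27 live cells
____X__XX
X_X______
_XX____X_
XX____XX_
______X__
XX____XXX
XX______X
X_______X
X_______X
_______XX
_________
Generation 3: 21 live cells
________X
X_XX___X_
__X___XX_
XXX___XXX
_____X___
_X____X__
_________
_______X_
_________
X______XX
_________
Generation 4: 18 live cells
________X
_XXX__XX_
_________
XXX__X__X
__X__X__X
_________
_________
_________
_______X_
________X
X______X_

Cell (9,3) at generation 4: 0 -> dead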